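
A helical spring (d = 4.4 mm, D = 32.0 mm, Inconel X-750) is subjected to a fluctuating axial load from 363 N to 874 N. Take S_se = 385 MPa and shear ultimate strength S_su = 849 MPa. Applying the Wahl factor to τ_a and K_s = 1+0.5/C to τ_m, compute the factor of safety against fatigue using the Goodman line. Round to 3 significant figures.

0.663

C = D/d = 32.0/4.4 = 7.2727; K_W = (4C−1)/(4C−4)+0.615/C = 1.2041; K_s = 1+0.5/C = 1.0688
F_a = (F_max−F_min)/2 = 255.5 N; F_m = (F_max+F_min)/2 = 618.5 N
τ_a = K_W·8F_aD/(πd³) = 1.2041 × 244.41 = 294.3 MPa
τ_m = K_s·8F_mD/(πd³) = 1.0688 × 591.66 = 632.34 MPa
Goodman: 1/n_f = τ_a/S_se + τ_m/S_su = 294.3/385 + 632.34/849 = 0.76442 + 0.74480 = 1.5092
n_f = 1/1.5092 = 0.6626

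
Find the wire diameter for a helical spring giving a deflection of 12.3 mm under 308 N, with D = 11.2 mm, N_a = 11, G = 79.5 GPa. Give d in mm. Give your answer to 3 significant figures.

Required rate k = F/δ = 308/12.3 = 25.041 N/mm
d = (8D³N_a·k / G)^(1/4) = (8·11.2³·11·25.041 / (79.5×10³))^0.25
  = (38.942)^0.25 = 2.4981 mm

2.50 mm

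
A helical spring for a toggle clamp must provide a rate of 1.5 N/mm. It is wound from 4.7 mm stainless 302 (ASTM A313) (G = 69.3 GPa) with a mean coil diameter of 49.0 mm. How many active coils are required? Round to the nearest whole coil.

N_a = Gd⁴/(8D³k) = (69.3×10³ × 4.7⁴)/(8 × 49.0³ × 1.5)
    = 3.38162e+07 / 1.41179e+06 = 23.95 → 24 coils

24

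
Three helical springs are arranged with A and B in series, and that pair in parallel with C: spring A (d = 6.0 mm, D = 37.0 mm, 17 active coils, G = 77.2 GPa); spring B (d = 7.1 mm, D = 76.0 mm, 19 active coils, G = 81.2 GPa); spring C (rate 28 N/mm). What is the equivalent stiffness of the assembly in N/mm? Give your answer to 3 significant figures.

30.5 N/mm

k_A = Gd⁴/(8D³N_a) = (77.2×10³)(6.0⁴)/(8·37.0³·17) = 14.524 N/mm
k_B = Gd⁴/(8D³N_a) = (81.2×10³)(7.1⁴)/(8·76.0³·19) = 3.0925 N/mm
Springs A,B series: k_AB = 1/(1/14.524+1/3.0925) = 2.5496 N/mm; parallel with C: k_eq = 2.5496+28 = 30.55 N/mm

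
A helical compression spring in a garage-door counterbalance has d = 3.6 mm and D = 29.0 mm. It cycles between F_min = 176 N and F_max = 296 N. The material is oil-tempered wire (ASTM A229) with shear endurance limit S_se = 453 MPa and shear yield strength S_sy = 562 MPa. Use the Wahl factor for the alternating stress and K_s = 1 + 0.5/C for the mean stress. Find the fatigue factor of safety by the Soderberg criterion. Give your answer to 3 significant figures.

1.05

C = D/d = 29.0/3.6 = 8.0556; K_W = (4C−1)/(4C−4)+0.615/C = 1.1826; K_s = 1+0.5/C = 1.0621
F_a = (F_max−F_min)/2 = 60 N; F_m = (F_max+F_min)/2 = 236 N
τ_a = K_W·8F_aD/(πd³) = 1.1826 × 94.969 = 112.31 MPa
τ_m = K_s·8F_mD/(πd³) = 1.0621 × 373.54 = 396.73 MPa
Soderberg: 1/n_f = τ_a/S_se + τ_m/S_sy = 112.31/453 + 396.73/562 = 0.24793 + 0.70593 = 0.95386
n_f = 1/0.95386 = 1.048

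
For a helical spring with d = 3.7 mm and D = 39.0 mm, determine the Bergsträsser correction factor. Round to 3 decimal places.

C = D/d = 39.0/3.7 = 10.5405
K_B = (4C+2)/(4C−3) = 44.162/39.162 = 1.1277

1.128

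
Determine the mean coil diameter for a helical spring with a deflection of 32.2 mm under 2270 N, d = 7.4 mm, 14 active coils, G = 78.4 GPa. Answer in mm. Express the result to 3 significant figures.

Required rate k = F/δ = 2270/32.2 = 70.497 N/mm
D = (Gd⁴/(8N_a·k))^(1/3) = (78.4×10³·7.4⁴/(8·14·70.497))^(1/3)
  = (29775.2)^(1/3) = 30.9945 mm

31.0 mm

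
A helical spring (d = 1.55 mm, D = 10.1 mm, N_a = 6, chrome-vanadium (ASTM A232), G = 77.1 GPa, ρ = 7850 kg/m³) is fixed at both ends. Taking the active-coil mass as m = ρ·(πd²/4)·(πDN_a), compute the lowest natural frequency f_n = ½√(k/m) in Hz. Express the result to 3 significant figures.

k = Gd⁴/(8D³N_a) = (77.1×10³)(1.55⁴)/(8·10.1³·6) = 8.9986 N/mm = 8998.6 N/m
Wire length L = πDN_a = π·10.1·6 = 190.38 mm
m = ρ·(πd²/4)·L = 7850 × 1.8869×10⁻⁶ m² × 0.19038 m = 0.00282 kg
f_n = ½√(k/m) = 0.5·√(8998.6/0.00282) = 0.5·√(3.191e+06) = 893.17 Hz

893 Hz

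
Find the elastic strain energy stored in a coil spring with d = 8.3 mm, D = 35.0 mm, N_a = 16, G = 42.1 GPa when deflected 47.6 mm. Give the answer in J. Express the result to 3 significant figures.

k = Gd⁴/(8D³N_a) = (42.1×10³)(8.3⁴)/(8·35.0³·16) = 36.407 N/mm
U = ½kδ² = 0.5 × 36.407 × 47.6² = 41244 N·mm = 41.244 J

41.2 J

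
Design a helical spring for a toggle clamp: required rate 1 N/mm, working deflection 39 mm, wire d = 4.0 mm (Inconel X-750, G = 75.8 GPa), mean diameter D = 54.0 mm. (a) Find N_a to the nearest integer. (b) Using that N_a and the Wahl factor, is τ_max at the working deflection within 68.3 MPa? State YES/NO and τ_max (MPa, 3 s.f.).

N_a = Gd⁴/(8D³k) = (75.8×10³)(4.0⁴)/(8·54.0³·1) = 15.4 → N_a = 15
Actual rate k = Gd⁴/(8D³·15) = 1.0269 N/mm
Working load F = kδ = 1.0269·39 = 40.051 N
C = 54.0/4.0 = 13.5000; K_W = (4C−1)/(4C−4)+0.615/C = 1.1056
τ_max = K_W·8FD/(πd³) = 1.1056·86.053 = 95.136 MPa
τ_max > 68.3 MPa → exceeds allowable

(a) 15 coils; (b) NO, τ_max = 95.1 MPa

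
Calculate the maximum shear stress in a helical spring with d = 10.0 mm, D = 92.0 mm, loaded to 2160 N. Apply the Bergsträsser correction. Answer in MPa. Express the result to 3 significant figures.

Spring index C = D/d = 92.0/10.0 = 9.2000
K_B = (4C+2)/(4C−3) = 38.800/33.800 = 1.1479
τ₀ = 8FD/(πd³) = 8·2160·92.0/(π·10.0³) = 1.58976e+06/3141.6 = 506.04 MPa
τ_max = K·τ₀ = 1.1479 × 506.04 = 580.89 MPa

581 MPa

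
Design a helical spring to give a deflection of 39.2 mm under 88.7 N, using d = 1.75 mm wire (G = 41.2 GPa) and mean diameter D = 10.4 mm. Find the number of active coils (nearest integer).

19

Required rate k = F/δ = 88.7/39.2 = 2.2628 N/mm
N_a = Gd⁴/(8D³k) = (41.2×10³ × 1.75⁴)/(8 × 10.4³ × 2.2628)
    = 386411 / 20362.3 = 18.98 → 19 coils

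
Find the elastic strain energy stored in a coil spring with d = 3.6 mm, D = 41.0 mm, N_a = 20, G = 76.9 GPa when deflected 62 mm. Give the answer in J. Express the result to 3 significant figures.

k = Gd⁴/(8D³N_a) = (76.9×10³)(3.6⁴)/(8·41.0³·20) = 1.1713 N/mm
U = ½kδ² = 0.5 × 1.1713 × 62² = 2251.2 N·mm = 2.2512 J

2.25 J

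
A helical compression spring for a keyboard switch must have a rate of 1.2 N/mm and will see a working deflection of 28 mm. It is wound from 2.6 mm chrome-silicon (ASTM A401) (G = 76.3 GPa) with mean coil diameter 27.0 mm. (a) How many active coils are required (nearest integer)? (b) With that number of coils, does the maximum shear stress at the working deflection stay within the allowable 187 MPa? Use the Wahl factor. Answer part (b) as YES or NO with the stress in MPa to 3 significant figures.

N_a = Gd⁴/(8D³k) = (76.3×10³)(2.6⁴)/(8·27.0³·1.2) = 18.45 → N_a = 18
Actual rate k = Gd⁴/(8D³·18) = 1.2302 N/mm
Working load F = kδ = 1.2302·28 = 34.445 N
C = 27.0/2.6 = 10.3846; K_W = (4C−1)/(4C−4)+0.615/C = 1.1391
τ_max = K_W·8FD/(πd³) = 1.1391·134.74 = 153.49 MPa
τ_max ≤ 187 MPa → acceptable

(a) 18 coils; (b) YES, τ_max = 153 MPa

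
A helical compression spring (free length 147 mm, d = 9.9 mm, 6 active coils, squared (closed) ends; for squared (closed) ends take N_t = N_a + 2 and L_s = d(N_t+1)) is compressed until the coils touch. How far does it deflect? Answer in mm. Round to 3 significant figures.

N_t = 8; L_s = 9.9·9 = 89.1 mm
δ_solid = L₀ − L_s = 147 − 89.1 = 57.9 mm

57.9 mm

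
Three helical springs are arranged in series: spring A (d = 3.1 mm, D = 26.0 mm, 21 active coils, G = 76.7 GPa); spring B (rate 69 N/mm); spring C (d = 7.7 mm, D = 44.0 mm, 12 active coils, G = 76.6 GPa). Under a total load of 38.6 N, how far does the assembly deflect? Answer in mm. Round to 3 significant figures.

17.8 mm

k_A = Gd⁴/(8D³N_a) = (76.7×10³)(3.1⁴)/(8·26.0³·21) = 2.3989 N/mm
k_C = Gd⁴/(8D³N_a) = (76.6×10³)(7.7⁴)/(8·44.0³·12) = 32.928 N/mm
Series: 1/k_eq = 1/2.3989 + 1/69 + 1/32.928 = 0.46172; k_eq = 2.1658 N/mm
δ = F/k_eq = 38.6/2.1658 = 17.822 mm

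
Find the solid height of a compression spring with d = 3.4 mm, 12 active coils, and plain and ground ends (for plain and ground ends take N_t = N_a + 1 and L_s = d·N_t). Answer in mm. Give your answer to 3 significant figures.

plain and ground ends: N_t = N_a + 1 = 12 + 1 = 13
L_s = d·N_t = 3.4 × 13 = 44.2 mm

44.2 mm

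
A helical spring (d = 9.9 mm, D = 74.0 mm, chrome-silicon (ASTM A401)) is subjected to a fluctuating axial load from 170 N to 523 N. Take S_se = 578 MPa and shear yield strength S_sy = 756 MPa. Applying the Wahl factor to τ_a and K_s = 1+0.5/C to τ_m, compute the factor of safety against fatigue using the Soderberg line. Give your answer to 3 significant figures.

C = D/d = 74.0/9.9 = 7.4747; K_W = (4C−1)/(4C−4)+0.615/C = 1.1981; K_s = 1+0.5/C = 1.0669
F_a = (F_max−F_min)/2 = 176.5 N; F_m = (F_max+F_min)/2 = 346.5 N
τ_a = K_W·8F_aD/(πd³) = 1.1981 × 34.278 = 41.068 MPa
τ_m = K_s·8F_mD/(πd³) = 1.0669 × 67.293 = 71.794 MPa
Soderberg: 1/n_f = τ_a/S_se + τ_m/S_sy = 41.068/578 + 71.794/756 = 0.07105 + 0.09497 = 0.16602
n_f = 1/0.16602 = 6.023

6.02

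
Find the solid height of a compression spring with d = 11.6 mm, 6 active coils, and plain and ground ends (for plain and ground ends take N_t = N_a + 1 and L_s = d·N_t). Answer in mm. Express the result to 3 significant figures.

plain and ground ends: N_t = N_a + 1 = 6 + 1 = 7
L_s = d·N_t = 11.6 × 7 = 81.2 mm

81.2 mm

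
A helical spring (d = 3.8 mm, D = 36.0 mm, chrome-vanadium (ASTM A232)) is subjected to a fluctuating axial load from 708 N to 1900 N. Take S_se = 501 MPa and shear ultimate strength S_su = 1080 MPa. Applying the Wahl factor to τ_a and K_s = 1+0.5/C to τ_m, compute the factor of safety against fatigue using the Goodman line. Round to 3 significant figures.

0.226

C = D/d = 36.0/3.8 = 9.4737; K_W = (4C−1)/(4C−4)+0.615/C = 1.1534; K_s = 1+0.5/C = 1.0528
F_a = (F_max−F_min)/2 = 596 N; F_m = (F_max+F_min)/2 = 1304 N
τ_a = K_W·8F_aD/(πd³) = 1.1534 × 995.72 = 1148.5 MPa
τ_m = K_s·8F_mD/(πd³) = 1.0528 × 2178.6 = 2293.5 MPa
Goodman: 1/n_f = τ_a/S_se + τ_m/S_su = 1148.5/501 + 2293.5/1080 = 2.29240 + 2.12365 = 4.416
n_f = 1/4.416 = 0.2264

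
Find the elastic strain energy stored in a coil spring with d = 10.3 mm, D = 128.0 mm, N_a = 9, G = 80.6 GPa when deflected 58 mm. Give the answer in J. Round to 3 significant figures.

k = Gd⁴/(8D³N_a) = (80.6×10³)(10.3⁴)/(8·128.0³·9) = 6.0079 N/mm
U = ½kδ² = 0.5 × 6.0079 × 58² = 10105 N·mm = 10.105 J

10.1 J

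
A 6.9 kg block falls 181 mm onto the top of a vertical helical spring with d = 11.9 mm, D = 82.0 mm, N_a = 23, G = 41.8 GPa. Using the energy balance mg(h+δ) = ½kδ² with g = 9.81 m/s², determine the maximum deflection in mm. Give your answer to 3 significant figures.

63.3 mm

k = Gd⁴/(8D³N_a) = (41.8×10³)(11.9⁴)/(8·82.0³·23) = 8.2624 N/mm
W = mg = 6.9 × 9.81 = 67.689 N
½kδ² − Wδ − Wh = 0 → δ = (W + √(W² + 2kWh))/k
δ = (67.689 + √(4581.8 + 202456))/8.2624 = (67.689 + 455.01)/8.2624 = 63.263 mm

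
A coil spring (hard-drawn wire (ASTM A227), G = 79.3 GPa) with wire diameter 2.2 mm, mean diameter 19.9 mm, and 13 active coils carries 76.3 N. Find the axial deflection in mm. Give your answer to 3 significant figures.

k = Gd⁴/(8D³N_a) = (79.3×10³)(2.2⁴)/(8·19.9³·13) = 2.2666 N/mm
δ = F/k = 76.3 / 2.2666 = 33.663 mm

33.7 mm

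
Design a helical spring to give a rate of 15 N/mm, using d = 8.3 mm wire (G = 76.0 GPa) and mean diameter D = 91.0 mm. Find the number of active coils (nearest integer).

4

N_a = Gd⁴/(8D³k) = (76.0×10³ × 8.3⁴)/(8 × 91.0³ × 15)
    = 3.60683e+08 / 9.04285e+07 = 3.989 → 4 coils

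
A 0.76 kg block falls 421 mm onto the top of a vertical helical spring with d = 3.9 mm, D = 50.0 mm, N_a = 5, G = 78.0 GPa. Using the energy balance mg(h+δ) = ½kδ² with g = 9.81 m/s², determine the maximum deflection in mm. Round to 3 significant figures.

43.8 mm

k = Gd⁴/(8D³N_a) = (78.0×10³)(3.9⁴)/(8·50.0³·5) = 3.609 N/mm
W = mg = 0.76 × 9.81 = 7.4556 N
½kδ² − Wδ − Wh = 0 → δ = (W + √(W² + 2kWh))/k
δ = (7.4556 + √(55.586 + 22655.7))/3.609 = (7.4556 + 150.7)/3.609 = 43.824 mm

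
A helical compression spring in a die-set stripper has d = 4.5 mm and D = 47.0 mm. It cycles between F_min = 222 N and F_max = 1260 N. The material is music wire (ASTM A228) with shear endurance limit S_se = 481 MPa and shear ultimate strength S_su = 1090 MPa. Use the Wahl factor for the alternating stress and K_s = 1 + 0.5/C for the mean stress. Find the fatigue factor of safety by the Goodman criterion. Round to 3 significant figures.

0.392

C = D/d = 47.0/4.5 = 10.4444; K_W = (4C−1)/(4C−4)+0.615/C = 1.1383; K_s = 1+0.5/C = 1.0479
F_a = (F_max−F_min)/2 = 519 N; F_m = (F_max+F_min)/2 = 741 N
τ_a = K_W·8F_aD/(πd³) = 1.1383 × 681.66 = 775.93 MPa
τ_m = K_s·8F_mD/(πd³) = 1.0479 × 973.24 = 1019.8 MPa
Goodman: 1/n_f = τ_a/S_se + τ_m/S_su = 775.93/481 + 1019.8/1090 = 1.61316 + 0.93562 = 2.5488
n_f = 1/2.5488 = 0.3923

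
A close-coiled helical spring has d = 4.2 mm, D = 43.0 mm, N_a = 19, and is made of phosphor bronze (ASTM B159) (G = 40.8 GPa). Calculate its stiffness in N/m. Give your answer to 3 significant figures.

1050 N/m

k = Gd⁴/(8D³N_a) = (40.8×10³ × 4.2⁴) / (8 × 43.0³ × 19)
  = 1.26957e+07 / 1.20851e+07 = 1.0505 N/mm = 1050.5 N/m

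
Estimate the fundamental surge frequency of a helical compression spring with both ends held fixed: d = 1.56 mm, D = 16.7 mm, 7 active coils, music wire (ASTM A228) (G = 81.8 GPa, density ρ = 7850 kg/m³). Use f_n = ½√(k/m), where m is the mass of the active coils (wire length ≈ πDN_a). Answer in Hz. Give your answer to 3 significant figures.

k = Gd⁴/(8D³N_a) = (81.8×10³)(1.56⁴)/(8·16.7³·7) = 1.8574 N/mm = 1857.4 N/m
Wire length L = πDN_a = π·16.7·7 = 367.25 mm
m = ρ·(πd²/4)·L = 7850 × 1.9113×10⁻⁶ m² × 0.36725 m = 0.0055103 kg
f_n = ½√(k/m) = 0.5·√(1857.4/0.0055103) = 0.5·√(3.3709e+05) = 290.3 Hz

290 Hz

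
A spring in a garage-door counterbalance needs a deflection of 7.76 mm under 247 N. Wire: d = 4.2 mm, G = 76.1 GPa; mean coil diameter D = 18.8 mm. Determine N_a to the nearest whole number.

14

Required rate k = F/δ = 247/7.76 = 31.83 N/mm
N_a = Gd⁴/(8D³k) = (76.1×10³ × 4.2⁴)/(8 × 18.8³ × 31.83)
    = 2.368e+07 / 1.69199e+06 = 14 → 14 coils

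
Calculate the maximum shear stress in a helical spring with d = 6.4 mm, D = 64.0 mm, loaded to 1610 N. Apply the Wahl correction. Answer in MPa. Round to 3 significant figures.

1150 MPa

Spring index C = D/d = 64.0/6.4 = 10.0000
K_W = (4C−1)/(4C−4) + 0.615/C = 39.000/36.000 + 0.0615 = 1.1448
τ₀ = 8FD/(πd³) = 8·1610·64.0/(π·6.4³) = 824320/823.55 = 1000.9 MPa
τ_max = K·τ₀ = 1.1448 × 1000.9 = 1145.9 MPa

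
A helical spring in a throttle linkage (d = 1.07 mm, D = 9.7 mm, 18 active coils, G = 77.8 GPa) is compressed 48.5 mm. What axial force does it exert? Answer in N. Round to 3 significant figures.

k = Gd⁴/(8D³N_a) = (77.8×10³)(1.07⁴)/(8·9.7³·18) = 0.77596 N/mm
F = k·δ = 0.77596 × 48.5 = 37.634 N

37.6 N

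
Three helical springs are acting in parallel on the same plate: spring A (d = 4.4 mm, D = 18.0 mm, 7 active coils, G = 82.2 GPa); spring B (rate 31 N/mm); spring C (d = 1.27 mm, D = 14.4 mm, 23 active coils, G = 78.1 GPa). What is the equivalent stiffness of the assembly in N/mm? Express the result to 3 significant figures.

k_A = Gd⁴/(8D³N_a) = (82.2×10³)(4.4⁴)/(8·18.0³·7) = 94.336 N/mm
k_C = Gd⁴/(8D³N_a) = (78.1×10³)(1.27⁴)/(8·14.4³·23) = 0.36979 N/mm
Parallel: k_eq = 94.336 + 31 + 0.36979 = 125.71 N/mm

126 N/mm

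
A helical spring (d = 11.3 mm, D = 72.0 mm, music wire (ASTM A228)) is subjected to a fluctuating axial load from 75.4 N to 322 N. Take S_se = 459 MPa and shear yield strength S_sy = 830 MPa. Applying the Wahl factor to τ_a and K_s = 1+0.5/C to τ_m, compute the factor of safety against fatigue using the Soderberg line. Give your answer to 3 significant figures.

C = D/d = 72.0/11.3 = 6.3717; K_W = (4C−1)/(4C−4)+0.615/C = 1.2361; K_s = 1+0.5/C = 1.0785
F_a = (F_max−F_min)/2 = 123.3 N; F_m = (F_max+F_min)/2 = 198.7 N
τ_a = K_W·8F_aD/(πd³) = 1.2361 × 15.668 = 19.367 MPa
τ_m = K_s·8F_mD/(πd³) = 1.0785 × 25.248 = 27.23 MPa
Soderberg: 1/n_f = τ_a/S_se + τ_m/S_sy = 19.367/459 + 27.23/830 = 0.04219 + 0.03281 = 0.075001
n_f = 1/0.075001 = 13.33

13.3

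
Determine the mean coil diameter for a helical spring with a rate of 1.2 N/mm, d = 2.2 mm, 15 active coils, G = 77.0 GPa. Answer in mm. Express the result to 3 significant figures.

D = (Gd⁴/(8N_a·k))^(1/3) = (77.0×10³·2.2⁴/(8·15·1.2))^(1/3)
  = (12526.2)^(1/3) = 23.2241 mm

23.2 mm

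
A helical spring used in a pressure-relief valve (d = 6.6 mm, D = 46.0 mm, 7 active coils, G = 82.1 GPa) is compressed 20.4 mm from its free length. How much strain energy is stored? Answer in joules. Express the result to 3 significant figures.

5.95 J

k = Gd⁴/(8D³N_a) = (82.1×10³)(6.6⁴)/(8·46.0³·7) = 28.58 N/mm
U = ½kδ² = 0.5 × 28.58 × 20.4² = 5946.9 N·mm = 5.9469 J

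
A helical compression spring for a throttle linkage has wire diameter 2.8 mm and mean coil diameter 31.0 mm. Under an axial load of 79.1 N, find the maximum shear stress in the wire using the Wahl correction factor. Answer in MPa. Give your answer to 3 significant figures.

Spring index C = D/d = 31.0/2.8 = 11.0714
K_W = (4C−1)/(4C−4) + 0.615/C = 43.286/40.286 + 0.0555 = 1.1300
τ₀ = 8FD/(πd³) = 8·79.1·31.0/(π·2.8³) = 19616.8/68.964 = 284.45 MPa
τ_max = K·τ₀ = 1.1300 × 284.45 = 321.43 MPa

321 MPa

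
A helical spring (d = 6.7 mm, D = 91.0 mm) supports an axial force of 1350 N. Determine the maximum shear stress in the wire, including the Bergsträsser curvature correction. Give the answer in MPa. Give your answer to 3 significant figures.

Spring index C = D/d = 91.0/6.7 = 13.5821
K_B = (4C+2)/(4C−3) = 56.328/51.328 = 1.0974
τ₀ = 8FD/(πd³) = 8·1350·91.0/(π·6.7³) = 982800/944.87 = 1040.1 MPa
τ_max = K·τ₀ = 1.0974 × 1040.1 = 1141.5 MPa

1140 MPa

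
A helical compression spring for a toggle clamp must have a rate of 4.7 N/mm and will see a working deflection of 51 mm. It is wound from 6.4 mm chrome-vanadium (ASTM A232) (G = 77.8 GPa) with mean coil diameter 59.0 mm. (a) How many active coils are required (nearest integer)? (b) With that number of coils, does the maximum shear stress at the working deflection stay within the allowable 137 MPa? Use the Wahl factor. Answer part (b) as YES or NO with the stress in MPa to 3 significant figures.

N_a = Gd⁴/(8D³k) = (77.8×10³)(6.4⁴)/(8·59.0³·4.7) = 16.9 → N_a = 17
Actual rate k = Gd⁴/(8D³·17) = 4.6731 N/mm
Working load F = kδ = 4.6731·51 = 238.33 N
C = 59.0/6.4 = 9.2188; K_W = (4C−1)/(4C−4)+0.615/C = 1.1580
τ_max = K_W·8FD/(πd³) = 1.1580·136.59 = 158.17 MPa
τ_max > 137 MPa → exceeds allowable

(a) 17 coils; (b) NO, τ_max = 158 MPa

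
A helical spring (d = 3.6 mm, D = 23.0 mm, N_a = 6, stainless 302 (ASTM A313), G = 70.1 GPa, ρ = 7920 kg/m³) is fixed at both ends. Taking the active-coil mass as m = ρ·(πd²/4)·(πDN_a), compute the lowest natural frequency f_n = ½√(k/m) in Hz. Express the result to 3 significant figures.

380 Hz

k = Gd⁴/(8D³N_a) = (70.1×10³)(3.6⁴)/(8·23.0³·6) = 20.161 N/mm = 20161 N/m
Wire length L = πDN_a = π·23.0·6 = 433.54 mm
m = ρ·(πd²/4)·L = 7920 × 10.179×10⁻⁶ m² × 0.43354 m = 0.03495 kg
f_n = ½√(k/m) = 0.5·√(20161/0.03495) = 0.5·√(5.7684e+05) = 379.75 Hz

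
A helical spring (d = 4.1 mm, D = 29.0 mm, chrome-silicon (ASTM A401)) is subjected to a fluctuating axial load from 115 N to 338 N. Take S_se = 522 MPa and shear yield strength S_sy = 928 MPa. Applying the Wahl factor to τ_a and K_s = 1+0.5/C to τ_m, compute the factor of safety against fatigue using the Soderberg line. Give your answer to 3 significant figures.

1.80

C = D/d = 29.0/4.1 = 7.0732; K_W = (4C−1)/(4C−4)+0.615/C = 1.2104; K_s = 1+0.5/C = 1.0707
F_a = (F_max−F_min)/2 = 111.5 N; F_m = (F_max+F_min)/2 = 226.5 N
τ_a = K_W·8F_aD/(πd³) = 1.2104 × 119.47 = 144.61 MPa
τ_m = K_s·8F_mD/(πd³) = 1.0707 × 242.69 = 259.85 MPa
Soderberg: 1/n_f = τ_a/S_se + τ_m/S_sy = 144.61/522 + 259.85/928 = 0.27704 + 0.28001 = 0.55704
n_f = 1/0.55704 = 1.795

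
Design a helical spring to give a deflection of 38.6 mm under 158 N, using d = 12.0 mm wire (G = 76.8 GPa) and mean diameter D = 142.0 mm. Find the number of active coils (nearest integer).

Required rate k = F/δ = 158/38.6 = 4.0933 N/mm
N_a = Gd⁴/(8D³k) = (76.8×10³ × 12.0⁴)/(8 × 142.0³ × 4.0933)
    = 1.59252e+09 / 9.37616e+07 = 16.98 → 17 coils

17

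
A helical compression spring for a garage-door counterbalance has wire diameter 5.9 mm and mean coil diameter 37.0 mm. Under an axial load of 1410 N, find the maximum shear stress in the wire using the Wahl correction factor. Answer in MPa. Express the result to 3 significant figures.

802 MPa

Spring index C = D/d = 37.0/5.9 = 6.2712
K_W = (4C−1)/(4C−4) + 0.615/C = 24.085/21.085 + 0.0981 = 1.2404
τ₀ = 8FD/(πd³) = 8·1410·37.0/(π·5.9³) = 417360/645.22 = 646.85 MPa
τ_max = K·τ₀ = 1.2404 × 646.85 = 802.32 MPa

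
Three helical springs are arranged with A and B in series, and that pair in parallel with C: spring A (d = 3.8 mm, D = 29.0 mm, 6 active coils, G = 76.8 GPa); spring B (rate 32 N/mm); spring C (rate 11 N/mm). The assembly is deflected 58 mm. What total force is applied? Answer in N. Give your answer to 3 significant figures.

k_A = Gd⁴/(8D³N_a) = (76.8×10³)(3.8⁴)/(8·29.0³·6) = 13.679 N/mm
Springs A,B series: k_AB = 1/(1/13.679+1/32) = 9.5828 N/mm; parallel with C: k_eq = 9.5828+11 = 20.583 N/mm
F = k_eq·δ = 20.583·58 = 1193.8 N

1190 N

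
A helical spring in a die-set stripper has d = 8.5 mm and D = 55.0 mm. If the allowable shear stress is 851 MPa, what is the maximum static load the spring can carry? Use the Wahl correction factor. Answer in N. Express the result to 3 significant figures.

3030 N

C = D/d = 55.0/8.5 = 6.4706
K_W = (4C−1)/(4C−4) + 0.615/C = 24.882/21.882 + 0.0950 = 1.2321
τ_max = K·8FD/(πd³) → F_max = τ_allow·πd³/(8DK)
F_max = 851·π·8.5³/(8·55.0·1.2321) = 1.6419e+06/542.14 = 3028.5 N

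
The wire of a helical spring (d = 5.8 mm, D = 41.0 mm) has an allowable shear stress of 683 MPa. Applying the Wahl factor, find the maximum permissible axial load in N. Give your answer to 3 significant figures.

1050 N

C = D/d = 41.0/5.8 = 7.0690
K_W = (4C−1)/(4C−4) + 0.615/C = 27.276/24.276 + 0.0870 = 1.2106
τ_max = K·8FD/(πd³) → F_max = τ_allow·πd³/(8DK)
F_max = 683·π·5.8³/(8·41.0·1.2106) = 4.1865e+05/397.07 = 1054.4 N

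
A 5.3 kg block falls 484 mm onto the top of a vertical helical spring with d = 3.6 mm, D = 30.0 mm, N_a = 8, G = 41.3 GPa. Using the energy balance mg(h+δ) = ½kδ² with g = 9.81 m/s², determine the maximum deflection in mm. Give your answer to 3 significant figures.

k = Gd⁴/(8D³N_a) = (41.3×10³)(3.6⁴)/(8·30.0³·8) = 4.0144 N/mm
W = mg = 5.3 × 9.81 = 51.993 N
½kδ² − Wδ − Wh = 0 → δ = (W + √(W² + 2kWh))/k
δ = (51.993 + √(2703.3 + 202040))/4.0144 = (51.993 + 452.49)/4.0144 = 125.67 mm

126 mm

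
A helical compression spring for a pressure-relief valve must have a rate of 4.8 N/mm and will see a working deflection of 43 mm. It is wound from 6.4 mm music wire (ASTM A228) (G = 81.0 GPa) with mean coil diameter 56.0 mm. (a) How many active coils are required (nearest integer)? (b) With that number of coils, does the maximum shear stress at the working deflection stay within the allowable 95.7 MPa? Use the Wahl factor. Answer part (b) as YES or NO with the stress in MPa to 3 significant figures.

(a) 20 coils; (b) NO, τ_max = 132 MPa

N_a = Gd⁴/(8D³k) = (81.0×10³)(6.4⁴)/(8·56.0³·4.8) = 20.15 → N_a = 20
Actual rate k = Gd⁴/(8D³·20) = 4.8364 N/mm
Working load F = kδ = 4.8364·43 = 207.96 N
C = 56.0/6.4 = 8.7500; K_W = (4C−1)/(4C−4)+0.615/C = 1.1671
τ_max = K_W·8FD/(πd³) = 1.1671·113.13 = 132.03 MPa
τ_max > 95.7 MPa → exceeds allowable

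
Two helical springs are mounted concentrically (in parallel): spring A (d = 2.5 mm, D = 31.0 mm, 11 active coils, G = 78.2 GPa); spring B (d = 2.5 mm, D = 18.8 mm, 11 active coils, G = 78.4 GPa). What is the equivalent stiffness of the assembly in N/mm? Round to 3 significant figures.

6.40 N/mm

k_A = Gd⁴/(8D³N_a) = (78.2×10³)(2.5⁴)/(8·31.0³·11) = 1.1652 N/mm
k_B = Gd⁴/(8D³N_a) = (78.4×10³)(2.5⁴)/(8·18.8³·11) = 5.2374 N/mm
Parallel: k_eq = 1.1652 + 5.2374 = 6.4026 N/mm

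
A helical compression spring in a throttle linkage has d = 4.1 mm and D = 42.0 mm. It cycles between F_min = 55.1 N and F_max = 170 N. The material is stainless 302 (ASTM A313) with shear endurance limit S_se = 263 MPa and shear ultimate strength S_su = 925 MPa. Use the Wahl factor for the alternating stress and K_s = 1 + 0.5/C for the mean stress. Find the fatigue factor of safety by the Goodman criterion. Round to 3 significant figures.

1.71

C = D/d = 42.0/4.1 = 10.2439; K_W = (4C−1)/(4C−4)+0.615/C = 1.1412; K_s = 1+0.5/C = 1.0488
F_a = (F_max−F_min)/2 = 57.45 N; F_m = (F_max+F_min)/2 = 112.55 N
τ_a = K_W·8F_aD/(πd³) = 1.1412 × 89.151 = 101.74 MPa
τ_m = K_s·8F_mD/(πd³) = 1.0488 × 174.66 = 183.18 MPa
Goodman: 1/n_f = τ_a/S_se + τ_m/S_su = 101.74/263 + 183.18/925 = 0.38683 + 0.19803 = 0.58487
n_f = 1/0.58487 = 1.71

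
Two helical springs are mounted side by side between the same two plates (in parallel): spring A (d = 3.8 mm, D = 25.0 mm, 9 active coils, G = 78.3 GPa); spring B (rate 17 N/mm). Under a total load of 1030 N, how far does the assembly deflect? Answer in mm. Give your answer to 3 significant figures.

32.7 mm

k_A = Gd⁴/(8D³N_a) = (78.3×10³)(3.8⁴)/(8·25.0³·9) = 14.513 N/mm
Parallel: k_eq = 14.513 + 17 = 31.513 N/mm
δ = F/k_eq = 1030/31.513 = 32.685 mm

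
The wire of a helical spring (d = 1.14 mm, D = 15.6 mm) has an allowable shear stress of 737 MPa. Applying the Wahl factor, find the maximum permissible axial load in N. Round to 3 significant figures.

C = D/d = 15.6/1.14 = 13.6842
K_W = (4C−1)/(4C−4) + 0.615/C = 53.737/50.737 + 0.0449 = 1.1041
τ_max = K·8FD/(πd³) → F_max = τ_allow·πd³/(8DK)
F_max = 737·π·1.14³/(8·15.6·1.1041) = 3430.3/137.79 = 24.895 N

24.9 N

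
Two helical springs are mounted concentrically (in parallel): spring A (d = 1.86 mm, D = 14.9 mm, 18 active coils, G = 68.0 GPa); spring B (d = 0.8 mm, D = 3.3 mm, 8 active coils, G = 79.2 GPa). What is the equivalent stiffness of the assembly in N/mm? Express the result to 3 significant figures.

15.8 N/mm

k_A = Gd⁴/(8D³N_a) = (68.0×10³)(1.86⁴)/(8·14.9³·18) = 1.7086 N/mm
k_B = Gd⁴/(8D³N_a) = (79.2×10³)(0.8⁴)/(8·3.3³·8) = 14.105 N/mm
Parallel: k_eq = 1.7086 + 14.105 = 15.813 N/mm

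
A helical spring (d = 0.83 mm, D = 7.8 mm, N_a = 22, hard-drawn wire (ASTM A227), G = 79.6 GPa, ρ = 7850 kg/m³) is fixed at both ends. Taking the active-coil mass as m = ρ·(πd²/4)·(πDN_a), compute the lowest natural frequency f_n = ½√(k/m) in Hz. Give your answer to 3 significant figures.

k = Gd⁴/(8D³N_a) = (79.6×10³)(0.83⁴)/(8·7.8³·22) = 0.4523 N/mm = 452.3 N/m
Wire length L = πDN_a = π·7.8·22 = 539.1 mm
m = ρ·(πd²/4)·L = 7850 × 0.54106×10⁻⁶ m² × 0.5391 m = 0.0022897 kg
f_n = ½√(k/m) = 0.5·√(452.3/0.0022897) = 0.5·√(1.9754e+05) = 222.23 Hz

222 Hz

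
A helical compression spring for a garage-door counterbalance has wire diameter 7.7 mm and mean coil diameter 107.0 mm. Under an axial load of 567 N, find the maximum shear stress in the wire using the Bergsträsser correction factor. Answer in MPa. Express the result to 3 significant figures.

Spring index C = D/d = 107.0/7.7 = 13.8961
K_B = (4C+2)/(4C−3) = 57.584/52.584 = 1.0951
τ₀ = 8FD/(πd³) = 8·567·107.0/(π·7.7³) = 485352/1434.2 = 338.4 MPa
τ_max = K·τ₀ = 1.0951 × 338.4 = 370.58 MPa

371 MPa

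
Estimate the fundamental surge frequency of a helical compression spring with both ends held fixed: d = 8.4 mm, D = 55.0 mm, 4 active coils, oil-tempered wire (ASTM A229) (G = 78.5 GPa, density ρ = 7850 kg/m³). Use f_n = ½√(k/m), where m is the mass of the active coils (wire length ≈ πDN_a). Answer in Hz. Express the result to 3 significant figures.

k = Gd⁴/(8D³N_a) = (78.5×10³)(8.4⁴)/(8·55.0³·4) = 73.409 N/mm = 73409 N/m
Wire length L = πDN_a = π·55.0·4 = 691.15 mm
m = ρ·(πd²/4)·L = 7850 × 55.418×10⁻⁶ m² × 0.69115 m = 0.30067 kg
f_n = ½√(k/m) = 0.5·√(73409/0.30067) = 0.5·√(2.4415e+05) = 247.06 Hz

247 Hz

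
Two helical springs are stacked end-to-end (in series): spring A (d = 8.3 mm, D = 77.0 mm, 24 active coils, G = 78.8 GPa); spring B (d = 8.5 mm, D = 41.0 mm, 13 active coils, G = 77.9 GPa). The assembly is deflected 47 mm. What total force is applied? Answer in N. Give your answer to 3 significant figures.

186 N

k_A = Gd⁴/(8D³N_a) = (78.8×10³)(8.3⁴)/(8·77.0³·24) = 4.2664 N/mm
k_B = Gd⁴/(8D³N_a) = (77.9×10³)(8.5⁴)/(8·41.0³·13) = 56.732 N/mm
Series: 1/k_eq = 1/4.2664 + 1/56.732 = 0.25201; k_eq = 3.968 N/mm
F = k_eq·δ = 3.968·47 = 186.5 N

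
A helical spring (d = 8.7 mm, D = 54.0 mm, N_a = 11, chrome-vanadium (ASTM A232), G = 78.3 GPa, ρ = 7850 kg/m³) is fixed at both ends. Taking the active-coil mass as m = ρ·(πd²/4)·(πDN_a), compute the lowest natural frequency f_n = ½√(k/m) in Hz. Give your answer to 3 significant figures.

96.4 Hz

k = Gd⁴/(8D³N_a) = (78.3×10³)(8.7⁴)/(8·54.0³·11) = 32.372 N/mm = 32372 N/m
Wire length L = πDN_a = π·54.0·11 = 1866.1 mm
m = ρ·(πd²/4)·L = 7850 × 59.447×10⁻⁶ m² × 1.8661 m = 0.87083 kg
f_n = ½√(k/m) = 0.5·√(32372/0.87083) = 0.5·√(37174) = 96.403 Hz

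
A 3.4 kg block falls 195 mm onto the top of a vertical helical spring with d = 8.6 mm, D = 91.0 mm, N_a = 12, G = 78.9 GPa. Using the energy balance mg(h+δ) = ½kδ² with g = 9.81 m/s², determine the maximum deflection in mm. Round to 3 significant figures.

52.6 mm

k = Gd⁴/(8D³N_a) = (78.9×10³)(8.6⁴)/(8·91.0³·12) = 5.9659 N/mm
W = mg = 3.4 × 9.81 = 33.354 N
½kδ² − Wδ − Wh = 0 → δ = (W + √(W² + 2kWh))/k
δ = (33.354 + √(1112.5 + 77604.7))/5.9659 = (33.354 + 280.57)/5.9659 = 52.619 mm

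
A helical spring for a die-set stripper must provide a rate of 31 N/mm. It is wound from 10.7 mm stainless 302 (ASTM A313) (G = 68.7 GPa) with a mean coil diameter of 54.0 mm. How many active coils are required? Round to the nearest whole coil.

N_a = Gd⁴/(8D³k) = (68.7×10³ × 10.7⁴)/(8 × 54.0³ × 31)
    = 9.00517e+08 / 3.90511e+07 = 23.06 → 23 coils

23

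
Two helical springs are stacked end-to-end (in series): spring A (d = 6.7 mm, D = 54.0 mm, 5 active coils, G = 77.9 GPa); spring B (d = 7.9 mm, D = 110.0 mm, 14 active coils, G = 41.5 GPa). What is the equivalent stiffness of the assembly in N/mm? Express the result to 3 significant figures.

k_A = Gd⁴/(8D³N_a) = (77.9×10³)(6.7⁴)/(8·54.0³·5) = 24.923 N/mm
k_B = Gd⁴/(8D³N_a) = (41.5×10³)(7.9⁴)/(8·110.0³·14) = 1.0843 N/mm
Series: 1/k_eq = 1/24.923 + 1/1.0843 = 0.96235; k_eq = 1.0391 N/mm

1.04 N/mm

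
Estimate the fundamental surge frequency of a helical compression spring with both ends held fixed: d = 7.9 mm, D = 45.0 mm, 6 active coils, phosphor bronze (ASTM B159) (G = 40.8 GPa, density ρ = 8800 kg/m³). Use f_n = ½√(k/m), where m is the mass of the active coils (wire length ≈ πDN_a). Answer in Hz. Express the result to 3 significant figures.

k = Gd⁴/(8D³N_a) = (40.8×10³)(7.9⁴)/(8·45.0³·6) = 36.332 N/mm = 36332 N/m
Wire length L = πDN_a = π·45.0·6 = 848.23 mm
m = ρ·(πd²/4)·L = 8800 × 49.017×10⁻⁶ m² × 0.84823 m = 0.36588 kg
f_n = ½√(k/m) = 0.5·√(36332/0.36588) = 0.5·√(99300) = 157.56 Hz

158 Hz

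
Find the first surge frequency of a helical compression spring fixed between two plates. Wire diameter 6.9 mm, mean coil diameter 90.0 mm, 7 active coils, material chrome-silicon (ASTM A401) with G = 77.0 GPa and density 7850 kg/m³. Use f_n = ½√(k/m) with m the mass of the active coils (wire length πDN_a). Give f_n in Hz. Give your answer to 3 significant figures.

k = Gd⁴/(8D³N_a) = (77.0×10³)(6.9⁴)/(8·90.0³·7) = 4.2753 N/mm = 4275.3 N/m
Wire length L = πDN_a = π·90.0·7 = 1979.2 mm
m = ρ·(πd²/4)·L = 7850 × 37.393×10⁻⁶ m² × 1.9792 m = 0.58096 kg
f_n = ½√(k/m) = 0.5·√(4275.3/0.58096) = 0.5·√(7359.1) = 42.893 Hz

42.9 Hz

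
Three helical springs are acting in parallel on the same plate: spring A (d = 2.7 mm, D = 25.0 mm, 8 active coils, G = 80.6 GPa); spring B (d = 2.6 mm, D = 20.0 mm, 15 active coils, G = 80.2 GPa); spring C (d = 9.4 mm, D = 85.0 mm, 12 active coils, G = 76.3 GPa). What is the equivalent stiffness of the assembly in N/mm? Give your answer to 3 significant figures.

18.2 N/mm

k_A = Gd⁴/(8D³N_a) = (80.6×10³)(2.7⁴)/(8·25.0³·8) = 4.2834 N/mm
k_B = Gd⁴/(8D³N_a) = (80.2×10³)(2.6⁴)/(8·20.0³·15) = 3.8177 N/mm
k_C = Gd⁴/(8D³N_a) = (76.3×10³)(9.4⁴)/(8·85.0³·12) = 10.104 N/mm
Parallel: k_eq = 4.2834 + 3.8177 + 10.104 = 18.205 N/mm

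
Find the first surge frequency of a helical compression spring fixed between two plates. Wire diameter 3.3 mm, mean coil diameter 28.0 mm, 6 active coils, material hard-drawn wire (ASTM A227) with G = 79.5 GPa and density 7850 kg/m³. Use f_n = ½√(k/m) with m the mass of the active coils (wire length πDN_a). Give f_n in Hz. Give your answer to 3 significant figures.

k = Gd⁴/(8D³N_a) = (79.5×10³)(3.3⁴)/(8·28.0³·6) = 8.9476 N/mm = 8947.6 N/m
Wire length L = πDN_a = π·28.0·6 = 527.79 mm
m = ρ·(πd²/4)·L = 7850 × 8.553×10⁻⁶ m² × 0.52779 m = 0.035436 kg
f_n = ½√(k/m) = 0.5·√(8947.6/0.035436) = 0.5·√(2.525e+05) = 251.25 Hz

251 Hz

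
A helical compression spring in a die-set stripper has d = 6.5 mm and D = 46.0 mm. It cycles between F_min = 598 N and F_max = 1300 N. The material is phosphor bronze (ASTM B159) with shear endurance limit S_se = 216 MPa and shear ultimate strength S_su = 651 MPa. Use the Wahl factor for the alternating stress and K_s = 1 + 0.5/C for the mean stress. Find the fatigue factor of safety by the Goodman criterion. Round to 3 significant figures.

C = D/d = 46.0/6.5 = 7.0769; K_W = (4C−1)/(4C−4)+0.615/C = 1.2103; K_s = 1+0.5/C = 1.0707
F_a = (F_max−F_min)/2 = 351 N; F_m = (F_max+F_min)/2 = 949 N
τ_a = K_W·8F_aD/(πd³) = 1.2103 × 149.71 = 181.2 MPa
τ_m = K_s·8F_mD/(πd³) = 1.0707 × 404.78 = 433.38 MPa
Goodman: 1/n_f = τ_a/S_se + τ_m/S_su = 181.2/216 + 433.38/651 = 0.83890 + 0.66572 = 1.5046
n_f = 1/1.5046 = 0.6646

0.665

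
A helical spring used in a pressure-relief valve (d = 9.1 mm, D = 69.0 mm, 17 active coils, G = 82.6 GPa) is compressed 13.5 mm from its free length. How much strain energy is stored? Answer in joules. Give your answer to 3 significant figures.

1.16 J

k = Gd⁴/(8D³N_a) = (82.6×10³)(9.1⁴)/(8·69.0³·17) = 12.678 N/mm
U = ½kδ² = 0.5 × 12.678 × 13.5² = 1155.3 N·mm = 1.1553 J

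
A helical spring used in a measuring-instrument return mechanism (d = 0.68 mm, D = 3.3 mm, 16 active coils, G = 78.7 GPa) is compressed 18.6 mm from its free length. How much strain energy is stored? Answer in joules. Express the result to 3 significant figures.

k = Gd⁴/(8D³N_a) = (78.7×10³)(0.68⁴)/(8·3.3³·16) = 3.6581 N/mm
U = ½kδ² = 0.5 × 3.6581 × 18.6² = 632.78 N·mm = 0.63278 J

0.633 J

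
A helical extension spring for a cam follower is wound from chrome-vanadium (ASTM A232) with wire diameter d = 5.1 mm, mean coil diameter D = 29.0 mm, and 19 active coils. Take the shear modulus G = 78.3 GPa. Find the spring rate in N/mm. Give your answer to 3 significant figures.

14.3 N/mm

k = Gd⁴/(8D³N_a) = (78.3×10³ × 5.1⁴) / (8 × 29.0³ × 19)
  = 5.29715e+07 / 3.70713e+06 = 14.289 N/mm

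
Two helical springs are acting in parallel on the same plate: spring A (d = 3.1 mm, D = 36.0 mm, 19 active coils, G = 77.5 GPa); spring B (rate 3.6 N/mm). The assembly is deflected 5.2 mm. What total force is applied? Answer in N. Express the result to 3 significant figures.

24.0 N

k_A = Gd⁴/(8D³N_a) = (77.5×10³)(3.1⁴)/(8·36.0³·19) = 1.0092 N/mm
Parallel: k_eq = 1.0092 + 3.6 = 4.6092 N/mm
F = k_eq·δ = 4.6092·5.2 = 23.968 N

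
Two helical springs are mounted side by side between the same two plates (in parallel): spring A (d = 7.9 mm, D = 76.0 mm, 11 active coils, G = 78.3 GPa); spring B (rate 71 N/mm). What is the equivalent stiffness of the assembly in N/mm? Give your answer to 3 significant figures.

k_A = Gd⁴/(8D³N_a) = (78.3×10³)(7.9⁴)/(8·76.0³·11) = 7.8949 N/mm
Parallel: k_eq = 7.8949 + 71 = 78.895 N/mm

78.9 N/mm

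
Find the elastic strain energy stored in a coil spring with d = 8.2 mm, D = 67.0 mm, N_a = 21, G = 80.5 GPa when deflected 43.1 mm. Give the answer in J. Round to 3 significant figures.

6.69 J

k = Gd⁴/(8D³N_a) = (80.5×10³)(8.2⁴)/(8·67.0³·21) = 7.2031 N/mm
U = ½kδ² = 0.5 × 7.2031 × 43.1² = 6690.2 N·mm = 6.6902 J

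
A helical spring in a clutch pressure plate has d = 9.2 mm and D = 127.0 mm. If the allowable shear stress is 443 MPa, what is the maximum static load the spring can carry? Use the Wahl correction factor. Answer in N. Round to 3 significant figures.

C = D/d = 127.0/9.2 = 13.8043
K_W = (4C−1)/(4C−4) + 0.615/C = 54.217/51.217 + 0.0446 = 1.1031
τ_max = K·8FD/(πd³) → F_max = τ_allow·πd³/(8DK)
F_max = 443·π·9.2³/(8·127.0·1.1031) = 1.0837e+06/1120.8 = 966.94 N

967 N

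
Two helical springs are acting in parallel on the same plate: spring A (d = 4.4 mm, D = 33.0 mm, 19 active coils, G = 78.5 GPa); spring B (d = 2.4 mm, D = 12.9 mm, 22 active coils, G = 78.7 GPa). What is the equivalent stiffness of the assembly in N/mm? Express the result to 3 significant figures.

k_A = Gd⁴/(8D³N_a) = (78.5×10³)(4.4⁴)/(8·33.0³·19) = 5.3864 N/mm
k_B = Gd⁴/(8D³N_a) = (78.7×10³)(2.4⁴)/(8·12.9³·22) = 6.911 N/mm
Parallel: k_eq = 5.3864 + 6.911 = 12.297 N/mm

12.3 N/mm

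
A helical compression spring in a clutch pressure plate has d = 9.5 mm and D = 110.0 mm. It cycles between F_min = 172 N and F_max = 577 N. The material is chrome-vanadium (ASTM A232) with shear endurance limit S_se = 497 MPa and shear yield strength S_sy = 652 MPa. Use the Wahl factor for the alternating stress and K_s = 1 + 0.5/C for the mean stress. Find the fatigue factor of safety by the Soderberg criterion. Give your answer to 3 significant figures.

C = D/d = 110.0/9.5 = 11.5789; K_W = (4C−1)/(4C−4)+0.615/C = 1.1240; K_s = 1+0.5/C = 1.0432
F_a = (F_max−F_min)/2 = 202.5 N; F_m = (F_max+F_min)/2 = 374.5 N
τ_a = K_W·8F_aD/(πd³) = 1.1240 × 66.159 = 74.363 MPa
τ_m = K_s·8F_mD/(πd³) = 1.0432 × 122.35 = 127.64 MPa
Soderberg: 1/n_f = τ_a/S_se + τ_m/S_sy = 74.363/497 + 127.64/652 = 0.14962 + 0.19576 = 0.34538
n_f = 1/0.34538 = 2.895

2.90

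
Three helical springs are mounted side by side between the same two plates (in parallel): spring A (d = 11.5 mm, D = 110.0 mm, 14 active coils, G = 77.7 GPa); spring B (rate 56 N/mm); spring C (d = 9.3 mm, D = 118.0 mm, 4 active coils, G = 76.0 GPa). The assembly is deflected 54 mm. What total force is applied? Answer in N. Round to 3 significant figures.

k_A = Gd⁴/(8D³N_a) = (77.7×10³)(11.5⁴)/(8·110.0³·14) = 9.1163 N/mm
k_C = Gd⁴/(8D³N_a) = (76.0×10³)(9.3⁴)/(8·118.0³·4) = 10.813 N/mm
Parallel: k_eq = 9.1163 + 56 + 10.813 = 75.929 N/mm
F = k_eq·δ = 75.929·54 = 4100.2 N

4100 N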